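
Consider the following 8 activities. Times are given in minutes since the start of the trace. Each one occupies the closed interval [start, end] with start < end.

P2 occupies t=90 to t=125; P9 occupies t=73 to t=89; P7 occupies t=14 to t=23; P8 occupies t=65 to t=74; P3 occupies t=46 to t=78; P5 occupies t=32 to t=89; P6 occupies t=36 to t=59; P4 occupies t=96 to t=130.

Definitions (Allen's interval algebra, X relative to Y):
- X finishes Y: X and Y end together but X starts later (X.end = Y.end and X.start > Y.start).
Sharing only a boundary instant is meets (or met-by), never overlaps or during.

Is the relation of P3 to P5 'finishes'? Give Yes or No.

P3 = [t=46, t=78], P5 = [t=32, t=89].
Actual relation of P3 to P5: during.
Asked whether 'finishes' holds → No.

No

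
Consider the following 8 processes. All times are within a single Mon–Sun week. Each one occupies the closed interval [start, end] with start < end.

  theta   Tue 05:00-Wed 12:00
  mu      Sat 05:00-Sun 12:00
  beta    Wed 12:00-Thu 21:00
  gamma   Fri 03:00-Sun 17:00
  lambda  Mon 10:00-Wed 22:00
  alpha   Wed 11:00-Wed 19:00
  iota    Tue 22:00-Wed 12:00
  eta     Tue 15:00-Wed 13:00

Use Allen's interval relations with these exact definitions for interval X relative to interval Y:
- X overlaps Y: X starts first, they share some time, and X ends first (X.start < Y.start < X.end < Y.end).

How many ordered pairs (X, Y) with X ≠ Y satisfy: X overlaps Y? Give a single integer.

7

Checking all 56 ordered pairs for relation 'overlaps'; matching pairs in alphabetical order:
(alpha, beta): alpha overlaps beta ✓
(eta, alpha): eta overlaps alpha ✓
(eta, beta): eta overlaps beta ✓
(iota, alpha): iota overlaps alpha ✓
(lambda, beta): lambda overlaps beta ✓
(theta, alpha): theta overlaps alpha ✓
(theta, eta): theta overlaps eta ✓
Count: 7.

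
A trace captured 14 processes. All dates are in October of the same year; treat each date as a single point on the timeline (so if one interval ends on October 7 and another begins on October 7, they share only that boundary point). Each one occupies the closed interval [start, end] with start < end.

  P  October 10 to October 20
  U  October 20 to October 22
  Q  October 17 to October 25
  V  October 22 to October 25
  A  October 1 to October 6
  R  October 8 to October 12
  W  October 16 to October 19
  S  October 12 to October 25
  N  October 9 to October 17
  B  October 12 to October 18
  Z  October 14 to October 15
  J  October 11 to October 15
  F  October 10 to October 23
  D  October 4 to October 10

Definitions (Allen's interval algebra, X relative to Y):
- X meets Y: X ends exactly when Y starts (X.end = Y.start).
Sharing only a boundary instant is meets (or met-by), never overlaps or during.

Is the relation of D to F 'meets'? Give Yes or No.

D = [October 4, October 10], F = [October 10, October 23].
Actual relation of D to F: meets.
Asked whether 'meets' holds → Yes.

Yes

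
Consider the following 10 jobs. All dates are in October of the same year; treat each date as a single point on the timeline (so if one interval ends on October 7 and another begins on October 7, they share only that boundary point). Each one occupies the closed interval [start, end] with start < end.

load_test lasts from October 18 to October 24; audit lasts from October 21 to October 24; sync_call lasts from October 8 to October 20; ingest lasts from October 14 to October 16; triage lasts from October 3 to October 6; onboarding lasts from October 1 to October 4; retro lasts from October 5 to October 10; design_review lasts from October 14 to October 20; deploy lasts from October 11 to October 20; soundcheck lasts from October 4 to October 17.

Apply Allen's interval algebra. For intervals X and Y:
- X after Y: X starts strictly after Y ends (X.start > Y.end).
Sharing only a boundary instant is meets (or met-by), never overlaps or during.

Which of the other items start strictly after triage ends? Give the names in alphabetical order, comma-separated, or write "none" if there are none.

Target triage = [October 3, October 6].
audit [October 21, October 24] → after → yes.
deploy [October 11, October 20] → after → yes.
design_review [October 14, October 20] → after → yes.
ingest [October 14, October 16] → after → yes.
load_test [October 18, October 24] → after → yes.
onboarding [October 1, October 4] → overlaps → no.
retro [October 5, October 10] → overlapped-by → no.
soundcheck [October 4, October 17] → overlapped-by → no.
sync_call [October 8, October 20] → after → yes.
Result: audit, deploy, design_review, ingest, load_test, sync_call.

audit, deploy, design_review, ingest, load_test, sync_call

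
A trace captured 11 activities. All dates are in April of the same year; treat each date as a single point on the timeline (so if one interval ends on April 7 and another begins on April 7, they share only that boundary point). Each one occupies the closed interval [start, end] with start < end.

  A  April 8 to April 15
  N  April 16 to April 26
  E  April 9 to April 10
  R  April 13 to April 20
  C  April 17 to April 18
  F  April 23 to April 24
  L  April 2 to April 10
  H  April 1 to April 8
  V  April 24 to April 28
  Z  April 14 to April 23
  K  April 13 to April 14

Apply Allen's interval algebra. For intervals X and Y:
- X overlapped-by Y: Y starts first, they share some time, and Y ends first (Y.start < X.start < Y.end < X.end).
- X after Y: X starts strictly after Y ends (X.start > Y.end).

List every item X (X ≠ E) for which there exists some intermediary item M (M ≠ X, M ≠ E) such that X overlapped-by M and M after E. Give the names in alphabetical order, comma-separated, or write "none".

Target E = [April 9, April 10].
Intermediaries M with M after E: C, F, K, N, R, V, Z.
Via C — items with X overlapped-by C: none.
Via F — items with X overlapped-by F: none.
Via K — items with X overlapped-by K: none.
Via N — items with X overlapped-by N: V.
Via R — items with X overlapped-by R: N, Z.
Via V — items with X overlapped-by V: none.
Via Z — items with X overlapped-by Z: N.
Union: N, V, Z.

N, V, Z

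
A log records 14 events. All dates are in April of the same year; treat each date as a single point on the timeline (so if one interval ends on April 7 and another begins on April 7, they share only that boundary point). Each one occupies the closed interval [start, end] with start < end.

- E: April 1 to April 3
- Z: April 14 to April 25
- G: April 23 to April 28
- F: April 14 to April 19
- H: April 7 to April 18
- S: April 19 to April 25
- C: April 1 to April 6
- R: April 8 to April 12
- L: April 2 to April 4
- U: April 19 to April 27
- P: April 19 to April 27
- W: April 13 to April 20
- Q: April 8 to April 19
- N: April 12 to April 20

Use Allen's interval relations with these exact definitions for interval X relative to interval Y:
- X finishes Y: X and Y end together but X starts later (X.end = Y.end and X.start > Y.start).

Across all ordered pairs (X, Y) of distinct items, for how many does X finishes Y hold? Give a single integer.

Checking all 182 ordered pairs for relation 'finishes'; matching pairs in alphabetical order:
(F, Q): F finishes Q ✓
(S, Z): S finishes Z ✓
(W, N): W finishes N ✓
Count: 3.

3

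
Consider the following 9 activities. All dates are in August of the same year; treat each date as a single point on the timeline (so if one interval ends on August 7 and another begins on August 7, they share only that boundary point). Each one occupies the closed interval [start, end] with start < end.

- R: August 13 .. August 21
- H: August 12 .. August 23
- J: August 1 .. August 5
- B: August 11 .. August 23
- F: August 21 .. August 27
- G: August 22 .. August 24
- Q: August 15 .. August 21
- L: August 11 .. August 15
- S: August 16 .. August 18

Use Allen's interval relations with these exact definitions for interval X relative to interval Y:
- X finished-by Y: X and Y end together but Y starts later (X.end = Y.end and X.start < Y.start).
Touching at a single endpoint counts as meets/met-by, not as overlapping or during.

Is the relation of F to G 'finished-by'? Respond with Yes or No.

No

F = [August 21, August 27], G = [August 22, August 24].
Actual relation of F to G: contains.
Asked whether 'finished-by' holds → No.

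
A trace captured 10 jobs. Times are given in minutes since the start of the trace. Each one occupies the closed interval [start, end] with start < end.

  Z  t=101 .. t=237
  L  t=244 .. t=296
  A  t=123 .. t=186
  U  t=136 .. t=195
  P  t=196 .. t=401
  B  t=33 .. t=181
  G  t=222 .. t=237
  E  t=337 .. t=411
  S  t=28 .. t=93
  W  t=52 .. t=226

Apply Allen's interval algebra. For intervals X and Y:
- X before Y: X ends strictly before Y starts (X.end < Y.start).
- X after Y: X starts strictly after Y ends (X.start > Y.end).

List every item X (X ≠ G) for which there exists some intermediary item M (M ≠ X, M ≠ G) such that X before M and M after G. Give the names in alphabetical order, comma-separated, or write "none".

Target G = [t=222, t=237].
Intermediaries M with M after G: E, L.
Via E — items with X before E: A, B, L, S, U, W, Z.
Via L — items with X before L: A, B, S, U, W, Z.
Union: A, B, L, S, U, W, Z.

A, B, L, S, U, W, Z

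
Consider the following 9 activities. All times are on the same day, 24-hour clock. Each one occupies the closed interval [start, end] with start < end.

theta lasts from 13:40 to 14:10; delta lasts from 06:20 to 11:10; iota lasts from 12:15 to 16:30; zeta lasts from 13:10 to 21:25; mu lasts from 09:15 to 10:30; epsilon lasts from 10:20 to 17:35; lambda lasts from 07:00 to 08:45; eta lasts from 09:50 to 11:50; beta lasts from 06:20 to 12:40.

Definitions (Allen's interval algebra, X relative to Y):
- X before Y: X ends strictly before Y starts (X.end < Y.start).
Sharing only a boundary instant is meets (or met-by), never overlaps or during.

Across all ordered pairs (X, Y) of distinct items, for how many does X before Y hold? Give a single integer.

17

Checking all 72 ordered pairs for relation 'before'; matching pairs in alphabetical order:
(beta, theta): beta before theta ✓
(beta, zeta): beta before zeta ✓
(delta, iota): delta before iota ✓
(delta, theta): delta before theta ✓
(delta, zeta): delta before zeta ✓
(eta, iota): eta before iota ✓
(eta, theta): eta before theta ✓
(eta, zeta): eta before zeta ✓
(lambda, epsilon): lambda before epsilon ✓
(lambda, eta): lambda before eta ✓
(lambda, iota): lambda before iota ✓
(lambda, mu): lambda before mu ✓
(lambda, theta): lambda before theta ✓
(lambda, zeta): lambda before zeta ✓
(mu, iota): mu before iota ✓
(mu, theta): mu before theta ✓
(mu, zeta): mu before zeta ✓
Count: 17.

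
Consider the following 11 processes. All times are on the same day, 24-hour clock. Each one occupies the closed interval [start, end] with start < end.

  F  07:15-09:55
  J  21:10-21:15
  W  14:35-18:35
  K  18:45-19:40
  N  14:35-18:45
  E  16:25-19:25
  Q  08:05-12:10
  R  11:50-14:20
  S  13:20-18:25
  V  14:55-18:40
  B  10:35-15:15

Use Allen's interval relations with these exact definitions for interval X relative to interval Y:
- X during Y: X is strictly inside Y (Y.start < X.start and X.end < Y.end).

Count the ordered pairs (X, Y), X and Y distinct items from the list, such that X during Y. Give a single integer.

Checking all 110 ordered pairs for relation 'during'; matching pairs in alphabetical order:
(R, B): R during B ✓
(V, N): V during N ✓
Count: 2.

2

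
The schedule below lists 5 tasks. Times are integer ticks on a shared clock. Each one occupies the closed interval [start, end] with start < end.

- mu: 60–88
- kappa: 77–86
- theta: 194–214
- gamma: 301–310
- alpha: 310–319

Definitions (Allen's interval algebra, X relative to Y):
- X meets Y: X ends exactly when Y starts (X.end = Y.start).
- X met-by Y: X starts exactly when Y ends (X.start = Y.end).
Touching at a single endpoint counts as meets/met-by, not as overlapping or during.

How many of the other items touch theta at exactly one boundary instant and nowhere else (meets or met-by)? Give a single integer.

Target theta = [194, 214].
alpha [310, 319] → after → no.
gamma [301, 310] → after → no.
kappa [77, 86] → before → no.
mu [60, 88] → before → no.
Total: 0.

0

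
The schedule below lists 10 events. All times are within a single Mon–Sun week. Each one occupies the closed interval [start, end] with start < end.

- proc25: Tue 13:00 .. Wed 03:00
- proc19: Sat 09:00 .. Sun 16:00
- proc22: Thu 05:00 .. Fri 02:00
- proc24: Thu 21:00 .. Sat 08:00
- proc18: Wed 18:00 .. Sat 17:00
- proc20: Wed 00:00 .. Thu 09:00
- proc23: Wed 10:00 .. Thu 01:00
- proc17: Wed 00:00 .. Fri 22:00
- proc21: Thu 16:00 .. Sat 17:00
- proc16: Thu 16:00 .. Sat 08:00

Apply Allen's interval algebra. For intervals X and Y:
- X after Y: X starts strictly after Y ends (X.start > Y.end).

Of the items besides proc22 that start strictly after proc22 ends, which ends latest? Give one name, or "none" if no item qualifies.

Target proc22 = [Thu 05:00, Fri 02:00].
proc16 [Thu 16:00, Sat 08:00] → overlapped-by → excluded.
proc17 [Wed 00:00, Fri 22:00] → contains → excluded.
proc18 [Wed 18:00, Sat 17:00] → contains → excluded.
proc19 [Sat 09:00, Sun 16:00] → after → candidate.
proc20 [Wed 00:00, Thu 09:00] → overlaps → excluded.
proc21 [Thu 16:00, Sat 17:00] → overlapped-by → excluded.
proc23 [Wed 10:00, Thu 01:00] → before → excluded.
proc24 [Thu 21:00, Sat 08:00] → overlapped-by → excluded.
proc25 [Tue 13:00, Wed 03:00] → before → excluded.
Among candidates, latest end is Sun 16:00 → proc19.

proc19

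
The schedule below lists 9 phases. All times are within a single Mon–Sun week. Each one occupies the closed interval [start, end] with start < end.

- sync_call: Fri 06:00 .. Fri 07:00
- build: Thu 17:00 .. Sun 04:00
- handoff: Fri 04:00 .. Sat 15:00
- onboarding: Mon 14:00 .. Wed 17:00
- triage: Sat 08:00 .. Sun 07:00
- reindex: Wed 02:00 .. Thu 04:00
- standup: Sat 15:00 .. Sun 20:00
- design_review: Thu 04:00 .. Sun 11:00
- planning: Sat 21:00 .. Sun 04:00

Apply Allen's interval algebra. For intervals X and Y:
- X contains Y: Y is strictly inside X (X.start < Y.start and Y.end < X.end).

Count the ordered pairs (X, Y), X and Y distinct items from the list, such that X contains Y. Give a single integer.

10

Checking all 72 ordered pairs for relation 'contains'; matching pairs in alphabetical order:
(build, handoff): build contains handoff ✓
(build, sync_call): build contains sync_call ✓
(design_review, build): design_review contains build ✓
(design_review, handoff): design_review contains handoff ✓
(design_review, planning): design_review contains planning ✓
(design_review, sync_call): design_review contains sync_call ✓
(design_review, triage): design_review contains triage ✓
(handoff, sync_call): handoff contains sync_call ✓
(standup, planning): standup contains planning ✓
(triage, planning): triage contains planning ✓
Count: 10.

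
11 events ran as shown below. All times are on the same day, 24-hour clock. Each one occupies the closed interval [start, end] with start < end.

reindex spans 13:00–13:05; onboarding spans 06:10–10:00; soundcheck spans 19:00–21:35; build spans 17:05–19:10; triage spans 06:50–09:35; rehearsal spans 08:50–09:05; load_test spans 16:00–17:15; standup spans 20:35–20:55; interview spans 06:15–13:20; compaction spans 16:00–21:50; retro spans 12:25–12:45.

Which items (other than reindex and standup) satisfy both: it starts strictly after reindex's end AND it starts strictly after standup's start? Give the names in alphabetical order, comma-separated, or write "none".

Conditions: its start is strictly after reindex's end (X.start > 13:05) AND its start is strictly after standup's start (X.start > 20:35).
build: start 17:05 > 13:05? ✓; start 17:05 > 20:35? ✗ → no.
compaction: start 16:00 > 13:05? ✓; start 16:00 > 20:35? ✗ → no.
interview: start 06:15 > 13:05? ✗; start 06:15 > 20:35? ✗ → no.
load_test: start 16:00 > 13:05? ✓; start 16:00 > 20:35? ✗ → no.
onboarding: start 06:10 > 13:05? ✗; start 06:10 > 20:35? ✗ → no.
rehearsal: start 08:50 > 13:05? ✗; start 08:50 > 20:35? ✗ → no.
retro: start 12:25 > 13:05? ✗; start 12:25 > 20:35? ✗ → no.
soundcheck: start 19:00 > 13:05? ✓; start 19:00 > 20:35? ✗ → no.
triage: start 06:50 > 13:05? ✗; start 06:50 > 20:35? ✗ → no.
Result: none.

none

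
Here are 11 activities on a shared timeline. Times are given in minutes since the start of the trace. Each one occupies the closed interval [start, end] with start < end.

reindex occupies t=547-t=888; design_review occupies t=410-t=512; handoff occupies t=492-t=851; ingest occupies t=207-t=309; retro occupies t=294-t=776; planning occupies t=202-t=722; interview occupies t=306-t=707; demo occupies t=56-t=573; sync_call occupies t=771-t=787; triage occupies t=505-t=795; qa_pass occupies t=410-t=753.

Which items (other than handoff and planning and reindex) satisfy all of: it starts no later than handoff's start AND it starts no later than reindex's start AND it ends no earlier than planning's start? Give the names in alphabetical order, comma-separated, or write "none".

demo, design_review, ingest, interview, qa_pass, retro

Conditions: its start is no later than handoff's start (X.start <= t=492) AND its start is no later than reindex's start (X.start <= t=547) AND its end is no earlier than planning's start (X.end >= t=202).
demo: start t=56 <= t=492? ✓; start t=56 <= t=547? ✓; end t=573 >= t=202? ✓ → yes.
design_review: start t=410 <= t=492? ✓; start t=410 <= t=547? ✓; end t=512 >= t=202? ✓ → yes.
ingest: start t=207 <= t=492? ✓; start t=207 <= t=547? ✓; end t=309 >= t=202? ✓ → yes.
interview: start t=306 <= t=492? ✓; start t=306 <= t=547? ✓; end t=707 >= t=202? ✓ → yes.
qa_pass: start t=410 <= t=492? ✓; start t=410 <= t=547? ✓; end t=753 >= t=202? ✓ → yes.
retro: start t=294 <= t=492? ✓; start t=294 <= t=547? ✓; end t=776 >= t=202? ✓ → yes.
sync_call: start t=771 <= t=492? ✗; start t=771 <= t=547? ✗; end t=787 >= t=202? ✓ → no.
triage: start t=505 <= t=492? ✗; start t=505 <= t=547? ✓; end t=795 >= t=202? ✓ → no.
Result: demo, design_review, ingest, interview, qa_pass, retro.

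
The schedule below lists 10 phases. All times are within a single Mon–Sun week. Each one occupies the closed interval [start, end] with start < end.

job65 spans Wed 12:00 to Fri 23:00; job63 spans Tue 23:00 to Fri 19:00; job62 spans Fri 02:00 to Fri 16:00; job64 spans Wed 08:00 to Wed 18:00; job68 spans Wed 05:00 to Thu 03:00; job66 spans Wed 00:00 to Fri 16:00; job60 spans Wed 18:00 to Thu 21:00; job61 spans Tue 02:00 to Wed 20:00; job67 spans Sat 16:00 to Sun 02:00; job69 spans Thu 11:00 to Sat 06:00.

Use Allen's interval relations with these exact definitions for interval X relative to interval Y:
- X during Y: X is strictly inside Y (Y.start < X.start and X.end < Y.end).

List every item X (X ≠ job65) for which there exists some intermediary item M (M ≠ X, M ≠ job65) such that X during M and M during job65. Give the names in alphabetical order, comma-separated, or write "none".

none

Target job65 = [Wed 12:00, Fri 23:00].
Intermediaries M with M during job65: job60, job62.
Via job60 — items with X during job60: none.
Via job62 — items with X during job62: none.
Union: none.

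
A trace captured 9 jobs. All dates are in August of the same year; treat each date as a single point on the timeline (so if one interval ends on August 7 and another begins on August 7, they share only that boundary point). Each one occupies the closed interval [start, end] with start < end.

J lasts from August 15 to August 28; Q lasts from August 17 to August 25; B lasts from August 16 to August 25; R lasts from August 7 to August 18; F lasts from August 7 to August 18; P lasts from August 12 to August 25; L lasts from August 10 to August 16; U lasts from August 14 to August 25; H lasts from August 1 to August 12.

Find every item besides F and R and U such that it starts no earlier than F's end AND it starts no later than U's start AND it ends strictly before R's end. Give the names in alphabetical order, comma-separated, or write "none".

Conditions: its start is no earlier than F's end (X.start >= August 18) AND its start is no later than U's start (X.start <= August 14) AND its end is strictly before R's end (X.end < August 18).
B: start August 16 >= August 18? ✗; start August 16 <= August 14? ✗; end August 25 < August 18? ✗ → no.
H: start August 1 >= August 18? ✗; start August 1 <= August 14? ✓; end August 12 < August 18? ✓ → no.
J: start August 15 >= August 18? ✗; start August 15 <= August 14? ✗; end August 28 < August 18? ✗ → no.
L: start August 10 >= August 18? ✗; start August 10 <= August 14? ✓; end August 16 < August 18? ✓ → no.
P: start August 12 >= August 18? ✗; start August 12 <= August 14? ✓; end August 25 < August 18? ✗ → no.
Q: start August 17 >= August 18? ✗; start August 17 <= August 14? ✗; end August 25 < August 18? ✗ → no.
Result: none.

none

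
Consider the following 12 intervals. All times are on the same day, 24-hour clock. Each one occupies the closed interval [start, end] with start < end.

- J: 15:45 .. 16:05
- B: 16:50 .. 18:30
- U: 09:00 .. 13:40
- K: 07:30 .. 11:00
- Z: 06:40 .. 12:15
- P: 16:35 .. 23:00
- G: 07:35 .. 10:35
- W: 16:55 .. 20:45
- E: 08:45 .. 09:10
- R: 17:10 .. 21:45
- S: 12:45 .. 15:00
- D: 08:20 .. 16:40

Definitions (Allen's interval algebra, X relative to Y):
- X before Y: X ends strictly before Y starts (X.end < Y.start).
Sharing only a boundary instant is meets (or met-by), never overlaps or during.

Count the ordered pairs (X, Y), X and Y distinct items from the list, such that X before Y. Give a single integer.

Checking all 132 ordered pairs for relation 'before'; matching pairs in alphabetical order:
(D, B): D before B ✓
(D, R): D before R ✓
(D, W): D before W ✓
(E, B): E before B ✓
(E, J): E before J ✓
(E, P): E before P ✓
(E, R): E before R ✓
(E, S): E before S ✓
(E, W): E before W ✓
(G, B): G before B ✓
(G, J): G before J ✓
(G, P): G before P ✓
(G, R): G before R ✓
(G, S): G before S ✓
(G, W): G before W ✓
(J, B): J before B ✓
(J, P): J before P ✓
(J, R): J before R ✓
(J, W): J before W ✓
(K, B): K before B ✓
(K, J): K before J ✓
(K, P): K before P ✓
(K, R): K before R ✓
(K, S): K before S ✓
... plus 17 further pairs not listed.
Count: 41.

41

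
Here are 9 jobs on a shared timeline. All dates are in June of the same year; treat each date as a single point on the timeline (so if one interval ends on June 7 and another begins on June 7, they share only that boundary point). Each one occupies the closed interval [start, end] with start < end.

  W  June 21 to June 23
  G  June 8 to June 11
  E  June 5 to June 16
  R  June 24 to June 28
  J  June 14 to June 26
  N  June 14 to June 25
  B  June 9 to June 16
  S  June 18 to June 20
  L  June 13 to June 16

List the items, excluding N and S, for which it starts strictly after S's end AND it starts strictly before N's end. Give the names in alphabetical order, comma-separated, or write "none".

Conditions: its start is strictly after S's end (X.start > June 20) AND its start is strictly before N's end (X.start < June 25).
B: start June 9 > June 20? ✗; start June 9 < June 25? ✓ → no.
E: start June 5 > June 20? ✗; start June 5 < June 25? ✓ → no.
G: start June 8 > June 20? ✗; start June 8 < June 25? ✓ → no.
J: start June 14 > June 20? ✗; start June 14 < June 25? ✓ → no.
L: start June 13 > June 20? ✗; start June 13 < June 25? ✓ → no.
R: start June 24 > June 20? ✓; start June 24 < June 25? ✓ → yes.
W: start June 21 > June 20? ✓; start June 21 < June 25? ✓ → yes.
Result: R, W.

R, W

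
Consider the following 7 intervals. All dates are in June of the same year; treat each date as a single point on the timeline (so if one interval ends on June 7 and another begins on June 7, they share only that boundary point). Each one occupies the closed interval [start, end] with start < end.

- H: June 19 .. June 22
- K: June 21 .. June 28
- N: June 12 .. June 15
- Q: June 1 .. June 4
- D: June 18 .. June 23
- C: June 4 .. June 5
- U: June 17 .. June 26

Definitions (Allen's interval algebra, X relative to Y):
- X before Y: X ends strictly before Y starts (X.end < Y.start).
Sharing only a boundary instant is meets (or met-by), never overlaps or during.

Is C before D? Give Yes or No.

Yes

C = [June 4, June 5], D = [June 18, June 23].
Actual relation of C to D: before.
Asked whether 'before' holds → Yes.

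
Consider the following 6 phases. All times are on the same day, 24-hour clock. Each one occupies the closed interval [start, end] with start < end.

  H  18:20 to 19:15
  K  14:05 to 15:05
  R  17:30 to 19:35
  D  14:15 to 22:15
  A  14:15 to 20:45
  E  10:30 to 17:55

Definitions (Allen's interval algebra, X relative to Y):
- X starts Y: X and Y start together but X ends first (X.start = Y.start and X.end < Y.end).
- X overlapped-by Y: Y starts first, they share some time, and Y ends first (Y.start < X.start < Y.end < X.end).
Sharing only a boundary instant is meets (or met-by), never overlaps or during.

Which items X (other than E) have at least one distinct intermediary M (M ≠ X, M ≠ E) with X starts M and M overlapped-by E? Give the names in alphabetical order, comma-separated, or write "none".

Target E = [10:30, 17:55].
Intermediaries M with M overlapped-by E: A, D, R.
Via A — items with X starts A: none.
Via D — items with X starts D: A.
Via R — items with X starts R: none.
Union: A.

A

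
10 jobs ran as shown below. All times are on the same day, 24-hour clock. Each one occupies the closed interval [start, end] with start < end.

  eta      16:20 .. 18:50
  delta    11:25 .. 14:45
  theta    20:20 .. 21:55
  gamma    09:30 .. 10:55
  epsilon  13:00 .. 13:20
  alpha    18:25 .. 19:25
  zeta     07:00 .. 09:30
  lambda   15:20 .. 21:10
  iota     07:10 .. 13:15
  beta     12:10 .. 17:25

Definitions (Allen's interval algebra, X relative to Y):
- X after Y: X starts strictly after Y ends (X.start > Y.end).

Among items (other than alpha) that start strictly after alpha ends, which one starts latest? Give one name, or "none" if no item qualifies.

theta

Target alpha = [18:25, 19:25].
beta [12:10, 17:25] → before → excluded.
delta [11:25, 14:45] → before → excluded.
epsilon [13:00, 13:20] → before → excluded.
eta [16:20, 18:50] → overlaps → excluded.
gamma [09:30, 10:55] → before → excluded.
iota [07:10, 13:15] → before → excluded.
lambda [15:20, 21:10] → contains → excluded.
theta [20:20, 21:55] → after → candidate.
zeta [07:00, 09:30] → before → excluded.
Among candidates, latest start is 20:20 → theta.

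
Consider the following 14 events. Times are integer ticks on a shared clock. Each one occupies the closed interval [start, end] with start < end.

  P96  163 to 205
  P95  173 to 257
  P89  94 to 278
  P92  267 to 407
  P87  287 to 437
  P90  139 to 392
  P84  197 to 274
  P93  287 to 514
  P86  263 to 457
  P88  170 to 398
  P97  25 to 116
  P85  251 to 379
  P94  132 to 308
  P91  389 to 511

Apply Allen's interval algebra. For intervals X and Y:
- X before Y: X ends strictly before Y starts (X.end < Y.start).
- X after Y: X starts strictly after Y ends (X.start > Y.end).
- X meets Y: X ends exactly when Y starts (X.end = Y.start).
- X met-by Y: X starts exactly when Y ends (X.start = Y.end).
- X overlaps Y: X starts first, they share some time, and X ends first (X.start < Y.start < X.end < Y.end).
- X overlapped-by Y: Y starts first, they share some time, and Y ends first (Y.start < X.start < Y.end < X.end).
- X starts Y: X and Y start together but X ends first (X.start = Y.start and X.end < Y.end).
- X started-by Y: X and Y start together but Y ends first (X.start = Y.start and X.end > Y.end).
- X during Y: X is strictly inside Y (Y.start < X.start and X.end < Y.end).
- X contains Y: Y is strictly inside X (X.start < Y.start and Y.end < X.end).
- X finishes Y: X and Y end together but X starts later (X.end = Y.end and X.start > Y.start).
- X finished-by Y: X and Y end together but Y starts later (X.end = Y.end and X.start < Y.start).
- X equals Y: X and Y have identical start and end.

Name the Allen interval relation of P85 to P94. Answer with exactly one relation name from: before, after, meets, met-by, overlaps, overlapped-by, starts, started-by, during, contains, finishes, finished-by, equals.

P85 = [251, 379]; P94 = [132, 308].
Compare endpoints: P85.start > P94.start, P85.start < P94.end, P85.end > P94.start, P85.end > P94.end.
That pattern is 'overlapped-by'.

overlapped-by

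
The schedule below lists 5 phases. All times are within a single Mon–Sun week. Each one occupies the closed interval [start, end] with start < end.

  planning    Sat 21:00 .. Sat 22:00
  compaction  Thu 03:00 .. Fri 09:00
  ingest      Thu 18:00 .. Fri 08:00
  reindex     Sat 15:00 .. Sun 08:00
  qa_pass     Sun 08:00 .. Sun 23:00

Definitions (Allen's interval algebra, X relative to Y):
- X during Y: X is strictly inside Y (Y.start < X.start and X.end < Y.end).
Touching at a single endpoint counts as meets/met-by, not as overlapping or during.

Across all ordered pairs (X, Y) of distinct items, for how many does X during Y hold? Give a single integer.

2

Checking all 20 ordered pairs for relation 'during'; matching pairs in alphabetical order:
(ingest, compaction): ingest during compaction ✓
(planning, reindex): planning during reindex ✓
Count: 2.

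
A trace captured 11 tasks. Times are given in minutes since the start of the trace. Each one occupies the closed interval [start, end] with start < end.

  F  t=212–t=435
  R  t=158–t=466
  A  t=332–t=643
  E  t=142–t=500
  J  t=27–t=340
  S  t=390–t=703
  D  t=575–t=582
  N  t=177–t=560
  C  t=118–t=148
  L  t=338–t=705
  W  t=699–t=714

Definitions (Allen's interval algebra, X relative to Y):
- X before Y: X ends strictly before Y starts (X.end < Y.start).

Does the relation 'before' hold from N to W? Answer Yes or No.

N = [t=177, t=560], W = [t=699, t=714].
Actual relation of N to W: before.
Asked whether 'before' holds → Yes.

Yes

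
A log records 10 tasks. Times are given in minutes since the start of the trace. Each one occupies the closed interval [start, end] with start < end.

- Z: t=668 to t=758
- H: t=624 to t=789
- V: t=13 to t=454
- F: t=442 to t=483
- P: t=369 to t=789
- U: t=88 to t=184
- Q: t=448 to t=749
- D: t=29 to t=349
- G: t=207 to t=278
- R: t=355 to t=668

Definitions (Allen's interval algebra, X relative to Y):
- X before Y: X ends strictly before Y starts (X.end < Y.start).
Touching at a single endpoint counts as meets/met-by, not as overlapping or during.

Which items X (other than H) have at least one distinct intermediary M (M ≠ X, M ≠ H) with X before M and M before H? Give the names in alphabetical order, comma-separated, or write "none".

Target H = [t=624, t=789].
Intermediaries M with M before H: D, F, G, U, V.
Via D — items with X before D: none.
Via F — items with X before F: D, G, U.
Via G — items with X before G: U.
Via U — items with X before U: none.
Via V — items with X before V: none.
Union: D, G, U.

D, G, U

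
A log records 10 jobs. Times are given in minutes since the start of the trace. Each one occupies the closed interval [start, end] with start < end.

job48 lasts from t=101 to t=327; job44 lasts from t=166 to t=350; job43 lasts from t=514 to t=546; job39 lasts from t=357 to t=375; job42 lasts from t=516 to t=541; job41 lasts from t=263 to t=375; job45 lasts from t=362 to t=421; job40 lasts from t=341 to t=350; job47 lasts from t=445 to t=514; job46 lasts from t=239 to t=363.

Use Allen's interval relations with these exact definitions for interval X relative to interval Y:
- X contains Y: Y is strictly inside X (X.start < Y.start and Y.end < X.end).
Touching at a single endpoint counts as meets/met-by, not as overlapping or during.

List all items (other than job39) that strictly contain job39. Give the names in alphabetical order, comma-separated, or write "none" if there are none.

none

Target job39 = [t=357, t=375].
job40 [t=341, t=350] → before → no.
job41 [t=263, t=375] → finished-by → no.
job42 [t=516, t=541] → after → no.
job43 [t=514, t=546] → after → no.
job44 [t=166, t=350] → before → no.
job45 [t=362, t=421] → overlapped-by → no.
job46 [t=239, t=363] → overlaps → no.
job47 [t=445, t=514] → after → no.
job48 [t=101, t=327] → before → no.
Result: none.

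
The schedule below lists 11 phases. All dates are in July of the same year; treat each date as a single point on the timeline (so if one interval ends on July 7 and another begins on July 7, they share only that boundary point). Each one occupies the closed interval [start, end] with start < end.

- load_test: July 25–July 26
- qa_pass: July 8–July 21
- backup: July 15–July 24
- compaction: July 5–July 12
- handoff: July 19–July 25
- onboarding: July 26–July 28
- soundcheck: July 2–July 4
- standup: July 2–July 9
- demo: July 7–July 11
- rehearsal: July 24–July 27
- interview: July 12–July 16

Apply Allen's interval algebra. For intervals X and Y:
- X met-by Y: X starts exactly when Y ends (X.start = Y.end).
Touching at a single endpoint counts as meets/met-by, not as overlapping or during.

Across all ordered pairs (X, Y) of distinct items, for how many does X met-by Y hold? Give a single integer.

Checking all 110 ordered pairs for relation 'met-by'; matching pairs in alphabetical order:
(interview, compaction): interview met-by compaction ✓
(load_test, handoff): load_test met-by handoff ✓
(onboarding, load_test): onboarding met-by load_test ✓
(rehearsal, backup): rehearsal met-by backup ✓
Count: 4.

4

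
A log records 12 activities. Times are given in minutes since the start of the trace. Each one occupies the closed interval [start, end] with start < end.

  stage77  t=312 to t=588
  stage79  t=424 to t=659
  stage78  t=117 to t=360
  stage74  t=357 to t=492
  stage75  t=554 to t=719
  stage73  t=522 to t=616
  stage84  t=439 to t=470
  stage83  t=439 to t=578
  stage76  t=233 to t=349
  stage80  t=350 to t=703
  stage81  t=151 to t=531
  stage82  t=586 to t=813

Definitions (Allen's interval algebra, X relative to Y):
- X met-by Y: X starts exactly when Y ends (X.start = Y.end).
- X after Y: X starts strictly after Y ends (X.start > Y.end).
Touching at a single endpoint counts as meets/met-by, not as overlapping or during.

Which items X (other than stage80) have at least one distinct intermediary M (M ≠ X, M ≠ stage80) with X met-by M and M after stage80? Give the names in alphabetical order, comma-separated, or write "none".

Target stage80 = [t=350, t=703].
Intermediaries M with M after stage80: none.
Union: none.

none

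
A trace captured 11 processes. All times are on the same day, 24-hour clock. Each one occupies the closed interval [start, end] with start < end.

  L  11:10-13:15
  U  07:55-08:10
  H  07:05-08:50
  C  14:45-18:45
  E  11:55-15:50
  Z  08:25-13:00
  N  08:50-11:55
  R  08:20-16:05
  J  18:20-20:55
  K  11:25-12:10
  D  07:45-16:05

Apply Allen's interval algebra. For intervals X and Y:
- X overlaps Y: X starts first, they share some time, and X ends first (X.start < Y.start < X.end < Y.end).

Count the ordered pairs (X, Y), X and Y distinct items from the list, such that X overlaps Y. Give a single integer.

13

Checking all 110 ordered pairs for relation 'overlaps'; matching pairs in alphabetical order:
(C, J): C overlaps J ✓
(D, C): D overlaps C ✓
(E, C): E overlaps C ✓
(H, D): H overlaps D ✓
(H, R): H overlaps R ✓
(H, Z): H overlaps Z ✓
(K, E): K overlaps E ✓
(L, E): L overlaps E ✓
(N, K): N overlaps K ✓
(N, L): N overlaps L ✓
(R, C): R overlaps C ✓
(Z, E): Z overlaps E ✓
(Z, L): Z overlaps L ✓
Count: 13.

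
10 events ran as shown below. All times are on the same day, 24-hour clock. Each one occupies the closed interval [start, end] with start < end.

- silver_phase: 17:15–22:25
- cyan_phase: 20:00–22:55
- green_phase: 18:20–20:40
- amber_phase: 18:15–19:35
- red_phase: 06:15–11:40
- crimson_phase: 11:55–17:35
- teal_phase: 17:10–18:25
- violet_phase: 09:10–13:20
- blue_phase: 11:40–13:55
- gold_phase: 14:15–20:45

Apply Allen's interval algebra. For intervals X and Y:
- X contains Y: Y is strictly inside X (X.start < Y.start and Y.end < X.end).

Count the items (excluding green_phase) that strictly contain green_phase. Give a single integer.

2

Target green_phase = [18:20, 20:40].
amber_phase [18:15, 19:35] → overlaps → no.
blue_phase [11:40, 13:55] → before → no.
crimson_phase [11:55, 17:35] → before → no.
cyan_phase [20:00, 22:55] → overlapped-by → no.
gold_phase [14:15, 20:45] → contains → counts.
red_phase [06:15, 11:40] → before → no.
silver_phase [17:15, 22:25] → contains → counts.
teal_phase [17:10, 18:25] → overlaps → no.
violet_phase [09:10, 13:20] → before → no.
Total: 2.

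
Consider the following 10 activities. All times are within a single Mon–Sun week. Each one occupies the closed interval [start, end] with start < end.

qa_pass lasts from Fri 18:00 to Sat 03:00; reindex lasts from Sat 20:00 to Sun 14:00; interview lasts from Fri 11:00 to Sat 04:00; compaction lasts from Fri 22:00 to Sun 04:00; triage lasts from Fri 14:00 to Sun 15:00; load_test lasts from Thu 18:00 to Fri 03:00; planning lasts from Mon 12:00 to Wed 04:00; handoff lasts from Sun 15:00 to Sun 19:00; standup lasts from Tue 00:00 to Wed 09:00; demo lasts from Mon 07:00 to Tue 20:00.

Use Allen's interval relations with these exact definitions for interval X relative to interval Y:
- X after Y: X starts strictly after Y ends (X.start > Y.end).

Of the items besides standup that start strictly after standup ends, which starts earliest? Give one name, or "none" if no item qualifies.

load_test

Target standup = [Tue 00:00, Wed 09:00].
compaction [Fri 22:00, Sun 04:00] → after → candidate.
demo [Mon 07:00, Tue 20:00] → overlaps → excluded.
handoff [Sun 15:00, Sun 19:00] → after → candidate.
interview [Fri 11:00, Sat 04:00] → after → candidate.
load_test [Thu 18:00, Fri 03:00] → after → candidate.
planning [Mon 12:00, Wed 04:00] → overlaps → excluded.
qa_pass [Fri 18:00, Sat 03:00] → after → candidate.
reindex [Sat 20:00, Sun 14:00] → after → candidate.
triage [Fri 14:00, Sun 15:00] → after → candidate.
Among candidates, earliest start is Thu 18:00 → load_test.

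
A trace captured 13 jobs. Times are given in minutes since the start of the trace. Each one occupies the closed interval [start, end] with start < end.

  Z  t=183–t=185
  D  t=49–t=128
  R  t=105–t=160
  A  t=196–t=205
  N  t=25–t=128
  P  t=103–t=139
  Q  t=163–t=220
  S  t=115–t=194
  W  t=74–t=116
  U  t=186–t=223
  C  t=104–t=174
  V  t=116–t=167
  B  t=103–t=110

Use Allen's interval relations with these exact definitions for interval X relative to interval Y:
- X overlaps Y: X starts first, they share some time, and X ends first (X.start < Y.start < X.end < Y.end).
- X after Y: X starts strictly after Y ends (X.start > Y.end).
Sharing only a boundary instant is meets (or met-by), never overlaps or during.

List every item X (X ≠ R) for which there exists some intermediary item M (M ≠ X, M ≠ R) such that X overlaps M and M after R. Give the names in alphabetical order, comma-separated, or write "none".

Target R = [t=105, t=160].
Intermediaries M with M after R: A, Q, U, Z.
Via A — items with X overlaps A: none.
Via Q — items with X overlaps Q: C, S, V.
Via U — items with X overlaps U: Q, S.
Via Z — items with X overlaps Z: none.
Union: C, Q, S, V.

C, Q, S, V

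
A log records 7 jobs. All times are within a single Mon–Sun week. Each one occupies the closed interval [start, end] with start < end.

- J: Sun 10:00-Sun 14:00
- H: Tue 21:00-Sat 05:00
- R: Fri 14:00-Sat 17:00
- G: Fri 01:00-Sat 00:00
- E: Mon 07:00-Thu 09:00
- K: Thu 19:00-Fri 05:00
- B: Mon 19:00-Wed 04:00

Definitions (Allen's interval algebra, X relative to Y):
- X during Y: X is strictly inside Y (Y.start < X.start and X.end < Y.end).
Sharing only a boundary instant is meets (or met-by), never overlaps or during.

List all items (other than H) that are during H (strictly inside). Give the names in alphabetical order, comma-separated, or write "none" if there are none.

Target H = [Tue 21:00, Sat 05:00].
B [Mon 19:00, Wed 04:00] → overlaps → no.
E [Mon 07:00, Thu 09:00] → overlaps → no.
G [Fri 01:00, Sat 00:00] → during → yes.
J [Sun 10:00, Sun 14:00] → after → no.
K [Thu 19:00, Fri 05:00] → during → yes.
R [Fri 14:00, Sat 17:00] → overlapped-by → no.
Result: G, K.

G, K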